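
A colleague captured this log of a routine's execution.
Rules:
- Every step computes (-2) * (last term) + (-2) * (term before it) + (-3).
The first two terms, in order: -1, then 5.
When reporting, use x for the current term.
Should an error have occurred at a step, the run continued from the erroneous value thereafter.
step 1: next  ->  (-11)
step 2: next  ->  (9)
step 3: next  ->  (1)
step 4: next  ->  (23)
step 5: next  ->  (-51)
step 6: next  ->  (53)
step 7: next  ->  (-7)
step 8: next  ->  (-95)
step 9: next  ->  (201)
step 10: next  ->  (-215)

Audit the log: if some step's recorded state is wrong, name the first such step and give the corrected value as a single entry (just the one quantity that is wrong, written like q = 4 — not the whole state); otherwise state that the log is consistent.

step 4, x = -23

1. x = -2*(5) + (-2)*(-1) + (-3) = -11 (verified)
2. x = -2*(-11) + (-2)*(5) + (-3) = 9 (same as recorded)
3. x = -2*(9) + (-2)*(-11) + (-3) = 1 (checks out)
4. x = -2*(1) + (-2)*(9) + (-3) = -23 (this is not what the log shows)
The audit stops at step 4: the recorded entry is wrong and should be x = -23.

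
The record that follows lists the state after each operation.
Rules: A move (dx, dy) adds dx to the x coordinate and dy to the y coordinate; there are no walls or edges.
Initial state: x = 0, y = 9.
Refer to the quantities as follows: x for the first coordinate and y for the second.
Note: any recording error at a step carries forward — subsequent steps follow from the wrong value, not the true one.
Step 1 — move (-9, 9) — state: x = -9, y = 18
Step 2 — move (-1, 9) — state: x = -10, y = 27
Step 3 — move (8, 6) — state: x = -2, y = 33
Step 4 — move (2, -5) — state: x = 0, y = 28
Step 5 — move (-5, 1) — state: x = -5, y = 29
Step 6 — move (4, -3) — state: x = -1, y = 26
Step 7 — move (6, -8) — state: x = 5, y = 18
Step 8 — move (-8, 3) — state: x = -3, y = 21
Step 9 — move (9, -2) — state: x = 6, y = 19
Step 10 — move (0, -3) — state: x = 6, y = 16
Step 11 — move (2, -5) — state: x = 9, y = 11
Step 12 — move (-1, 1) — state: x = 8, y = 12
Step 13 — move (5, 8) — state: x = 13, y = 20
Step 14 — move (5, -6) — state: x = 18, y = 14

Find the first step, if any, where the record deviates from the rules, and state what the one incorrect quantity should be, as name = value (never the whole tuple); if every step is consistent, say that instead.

Step 1: x = 0 + (-9) = -9, y = 9 + (9) = 18 — same as recorded.
Step 2: x = -9 + (-1) = -10, y = 18 + (9) = 27 — confirmed correct.
Step 3: x = -10 + (8) = -2, y = 27 + (6) = 33 — verified.
Step 4: x = -2 + (2) = 0, y = 33 + (-5) = 28 — consistent with the record.
Step 5: x = 0 + (-5) = -5, y = 28 + (1) = 29 — in agreement.
Step 6: x = -5 + (4) = -1, y = 29 + (-3) = 26 — same as recorded.
Step 7: x = -1 + (6) = 5, y = 26 + (-8) = 18 — same as recorded.
Step 8: x = 5 + (-8) = -3, y = 18 + (3) = 21 — no discrepancy.
Step 9: x = -3 + (9) = 6, y = 21 + (-2) = 19 — in agreement.
Step 10: x = 6 + (0) = 6, y = 19 + (-3) = 16 — confirmed correct.
Step 11: x = 6 + (2) = 8, y = 16 + (-5) = 11 — this is not what the record shows.
So the first discrepancy is step 11, where the right value is x = 8.

step 11, x = 8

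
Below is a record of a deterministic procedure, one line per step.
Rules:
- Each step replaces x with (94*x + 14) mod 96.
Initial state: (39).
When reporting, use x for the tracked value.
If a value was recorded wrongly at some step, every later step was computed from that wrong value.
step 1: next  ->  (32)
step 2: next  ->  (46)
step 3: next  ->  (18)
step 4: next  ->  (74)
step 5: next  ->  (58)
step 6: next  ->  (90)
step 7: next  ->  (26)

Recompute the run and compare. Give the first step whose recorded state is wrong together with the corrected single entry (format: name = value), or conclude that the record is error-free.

no error

step 1: x = (94*39 + 14) mod 96 = 32 -> verified
step 2: x = (94*32 + 14) mod 96 = 46 -> exactly as logged
step 3: x = (94*46 + 14) mod 96 = 18 -> consistent with the record
step 4: x = (94*18 + 14) mod 96 = 74 -> confirmed correct
step 5: x = (94*74 + 14) mod 96 = 58 -> same as recorded
step 6: x = (94*58 + 14) mod 96 = 90 -> confirmed correct
step 7: x = (94*90 + 14) mod 96 = 26 -> in agreement
Every step is consistent.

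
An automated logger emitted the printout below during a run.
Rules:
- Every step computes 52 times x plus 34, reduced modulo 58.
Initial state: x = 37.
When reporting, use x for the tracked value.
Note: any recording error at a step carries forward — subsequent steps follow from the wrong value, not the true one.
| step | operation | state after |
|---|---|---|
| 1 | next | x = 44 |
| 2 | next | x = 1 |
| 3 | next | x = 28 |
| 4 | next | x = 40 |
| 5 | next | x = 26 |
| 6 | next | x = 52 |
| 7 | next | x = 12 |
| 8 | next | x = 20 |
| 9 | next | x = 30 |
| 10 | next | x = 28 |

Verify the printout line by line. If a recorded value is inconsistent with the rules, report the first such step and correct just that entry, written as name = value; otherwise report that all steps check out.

step 2, x = 2

Step 1: x = (52*37 + 34) mod 58 = 44 — exactly as logged.
Step 2: x = (52*44 + 34) mod 58 = 2 — the entry is off here.
So the first discrepancy is step 2, where the right value is x = 2.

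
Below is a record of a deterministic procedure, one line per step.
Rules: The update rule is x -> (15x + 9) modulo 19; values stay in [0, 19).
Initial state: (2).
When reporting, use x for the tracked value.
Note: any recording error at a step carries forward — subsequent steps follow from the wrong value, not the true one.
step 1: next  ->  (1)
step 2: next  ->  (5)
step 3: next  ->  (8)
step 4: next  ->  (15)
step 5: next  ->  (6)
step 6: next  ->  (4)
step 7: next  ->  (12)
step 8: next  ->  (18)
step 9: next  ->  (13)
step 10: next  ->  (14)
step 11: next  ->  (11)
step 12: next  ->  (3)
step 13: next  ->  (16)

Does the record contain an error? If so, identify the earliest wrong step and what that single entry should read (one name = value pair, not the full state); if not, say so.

Recomputing the run from the initial state:
step 1: x = 1
step 2: x = 5
step 3: x = 8
step 4: x = 15
step 5: x = 6
step 6: x = 4
step 7: x = 12
step 8: x = 18
step 9: x = 13
step 10: x = 14
step 11: x = 10
step 12: x = 7
step 13: x = 0
The first disagreement with the record is at step 11, where the value should be x = 10.

step 11, x = 10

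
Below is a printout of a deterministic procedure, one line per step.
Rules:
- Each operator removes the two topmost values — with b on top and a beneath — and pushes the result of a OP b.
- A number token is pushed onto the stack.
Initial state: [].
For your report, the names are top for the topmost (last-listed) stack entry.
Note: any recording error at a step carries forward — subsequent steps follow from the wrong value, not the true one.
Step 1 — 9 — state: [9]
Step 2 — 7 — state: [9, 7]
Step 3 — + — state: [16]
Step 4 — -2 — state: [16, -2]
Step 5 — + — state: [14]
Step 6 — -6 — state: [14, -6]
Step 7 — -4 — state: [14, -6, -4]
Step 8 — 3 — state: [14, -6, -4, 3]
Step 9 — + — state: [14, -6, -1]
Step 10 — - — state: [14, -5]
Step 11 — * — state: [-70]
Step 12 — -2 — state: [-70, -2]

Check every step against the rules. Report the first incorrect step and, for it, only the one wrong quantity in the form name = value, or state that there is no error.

Recomputing the run from the initial state:
step 1: [9]
step 2: [9, 7]
step 3: [16]
step 4: [16, -2]
step 5: [14]
step 6: [14, -6]
step 7: [14, -6, -4]
step 8: [14, -6, -4, 3]
step 9: [14, -6, -1]
step 10: [14, -5]
step 11: [-70]
step 12: [-70, -2]
This matches the printout at every step.

no error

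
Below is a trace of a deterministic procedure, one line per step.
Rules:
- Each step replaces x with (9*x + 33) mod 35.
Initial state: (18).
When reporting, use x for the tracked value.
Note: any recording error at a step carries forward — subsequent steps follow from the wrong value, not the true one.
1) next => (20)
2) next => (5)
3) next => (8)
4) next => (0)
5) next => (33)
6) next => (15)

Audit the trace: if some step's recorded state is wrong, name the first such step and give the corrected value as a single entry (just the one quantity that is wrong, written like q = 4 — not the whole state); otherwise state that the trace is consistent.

Step 1: x = (9*18 + 33) mod 35 = 20 — exactly as logged.
Step 2: x = (9*20 + 33) mod 35 = 3 — the recorded entry deviates here.
The earliest wrong entry is at step 2: it should read x = 3.

step 2, x = 3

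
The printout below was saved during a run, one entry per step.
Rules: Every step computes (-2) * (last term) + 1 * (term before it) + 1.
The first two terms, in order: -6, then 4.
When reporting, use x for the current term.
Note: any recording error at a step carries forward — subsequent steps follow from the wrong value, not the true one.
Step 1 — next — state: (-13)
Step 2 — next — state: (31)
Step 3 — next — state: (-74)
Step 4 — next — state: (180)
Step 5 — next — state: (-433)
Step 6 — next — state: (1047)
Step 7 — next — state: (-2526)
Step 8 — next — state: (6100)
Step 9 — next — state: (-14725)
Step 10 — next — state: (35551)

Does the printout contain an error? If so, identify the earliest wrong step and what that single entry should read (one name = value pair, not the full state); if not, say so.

no error

step 1: x = -2*(4) + (1)*(-6) + (1) = -13 -> checks out
step 2: x = -2*(-13) + (1)*(4) + (1) = 31 -> same as recorded
step 3: x = -2*(31) + (1)*(-13) + (1) = -74 -> no discrepancy
step 4: x = -2*(-74) + (1)*(31) + (1) = 180 -> checks out
step 5: x = -2*(180) + (1)*(-74) + (1) = -433 -> matches
step 6: x = -2*(-433) + (1)*(180) + (1) = 1047 -> exactly as logged
step 7: x = -2*(1047) + (1)*(-433) + (1) = -2526 -> matches
step 8: x = -2*(-2526) + (1)*(1047) + (1) = 6100 -> consistent with the printout
step 9: x = -2*(6100) + (1)*(-2526) + (1) = -14725 -> verified
step 10: x = -2*(-14725) + (1)*(6100) + (1) = 35551 -> exactly as logged
Every step is consistent.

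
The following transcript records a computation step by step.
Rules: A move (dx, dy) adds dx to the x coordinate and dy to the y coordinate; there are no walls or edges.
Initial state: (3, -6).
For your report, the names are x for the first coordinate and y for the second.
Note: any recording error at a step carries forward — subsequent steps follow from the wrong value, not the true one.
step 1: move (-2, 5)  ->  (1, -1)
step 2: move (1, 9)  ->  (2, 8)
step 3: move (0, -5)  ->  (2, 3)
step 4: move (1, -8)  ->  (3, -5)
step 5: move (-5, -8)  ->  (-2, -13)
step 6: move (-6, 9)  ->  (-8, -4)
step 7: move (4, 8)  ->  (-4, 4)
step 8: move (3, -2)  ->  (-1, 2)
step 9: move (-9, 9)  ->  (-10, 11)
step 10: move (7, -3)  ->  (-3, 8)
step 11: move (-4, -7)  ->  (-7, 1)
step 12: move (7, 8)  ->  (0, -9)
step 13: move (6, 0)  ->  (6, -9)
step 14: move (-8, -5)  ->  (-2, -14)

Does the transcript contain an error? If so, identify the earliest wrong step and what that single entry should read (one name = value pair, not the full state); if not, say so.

Step 1: x = 3 + (-2) = 1, y = -6 + (5) = -1 — no discrepancy.
Step 2: x = 1 + (1) = 2, y = -1 + (9) = 8 — consistent with the transcript.
Step 3: x = 2 + (0) = 2, y = 8 + (-5) = 3 — same as recorded.
Step 4: x = 2 + (1) = 3, y = 3 + (-8) = -5 — matches.
Step 5: x = 3 + (-5) = -2, y = -5 + (-8) = -13 — consistent with the transcript.
Step 6: x = -2 + (-6) = -8, y = -13 + (9) = -4 — verified.
Step 7: x = -8 + (4) = -4, y = -4 + (8) = 4 — checks out.
Step 8: x = -4 + (3) = -1, y = 4 + (-2) = 2 — same as recorded.
Step 9: x = -1 + (-9) = -10, y = 2 + (9) = 11 — matches.
Step 10: x = -10 + (7) = -3, y = 11 + (-3) = 8 — confirmed correct.
Step 11: x = -3 + (-4) = -7, y = 8 + (-7) = 1 — exactly as logged.
Step 12: x = -7 + (7) = 0, y = 1 + (8) = 9 — first mismatch against the transcript.
The audit stops at step 12: the recorded entry is wrong and should be y = 9.

step 12, y = 9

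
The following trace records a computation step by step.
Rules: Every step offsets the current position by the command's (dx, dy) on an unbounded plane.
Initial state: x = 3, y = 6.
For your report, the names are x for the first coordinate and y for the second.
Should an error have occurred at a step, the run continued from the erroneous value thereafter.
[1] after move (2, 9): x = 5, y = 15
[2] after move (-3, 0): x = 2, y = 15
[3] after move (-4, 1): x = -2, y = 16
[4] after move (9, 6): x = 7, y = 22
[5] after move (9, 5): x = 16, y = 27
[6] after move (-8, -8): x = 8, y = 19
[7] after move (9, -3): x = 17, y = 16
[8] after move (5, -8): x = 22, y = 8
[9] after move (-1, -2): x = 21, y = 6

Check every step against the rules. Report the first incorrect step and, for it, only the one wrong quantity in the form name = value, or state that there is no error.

no error

step 1: x = 3 + (2) = 5, y = 6 + (9) = 15 -> consistent with the trace
step 2: x = 5 + (-3) = 2, y = 15 + (0) = 15 -> checks out
step 3: x = 2 + (-4) = -2, y = 15 + (1) = 16 -> exactly as logged
step 4: x = -2 + (9) = 7, y = 16 + (6) = 22 -> same as recorded
step 5: x = 7 + (9) = 16, y = 22 + (5) = 27 -> consistent with the trace
step 6: x = 16 + (-8) = 8, y = 27 + (-8) = 19 -> in agreement
step 7: x = 8 + (9) = 17, y = 19 + (-3) = 16 -> confirmed correct
step 8: x = 17 + (5) = 22, y = 16 + (-8) = 8 -> verified
step 9: x = 22 + (-1) = 21, y = 8 + (-2) = 6 -> agrees with the trace
The whole run recomputes cleanly — no discrepancies.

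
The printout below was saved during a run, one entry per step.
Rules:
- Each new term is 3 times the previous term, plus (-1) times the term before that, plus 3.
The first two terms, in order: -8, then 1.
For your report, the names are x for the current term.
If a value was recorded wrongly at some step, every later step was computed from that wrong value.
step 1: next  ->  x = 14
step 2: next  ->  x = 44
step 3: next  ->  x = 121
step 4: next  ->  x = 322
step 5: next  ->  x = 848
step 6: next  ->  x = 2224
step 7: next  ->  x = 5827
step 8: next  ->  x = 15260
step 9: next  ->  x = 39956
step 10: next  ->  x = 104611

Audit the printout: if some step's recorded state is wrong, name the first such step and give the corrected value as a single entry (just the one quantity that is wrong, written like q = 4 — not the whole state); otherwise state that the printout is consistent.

step 6, x = 2225

Recomputing the run from the initial state:
step 1: x = 14
step 2: x = 44
step 3: x = 121
step 4: x = 322
step 5: x = 848
step 6: x = 2225
step 7: x = 5830
step 8: x = 15268
step 9: x = 39977
step 10: x = 104666
The first disagreement with the printout is at step 6, where the value should be x = 2225.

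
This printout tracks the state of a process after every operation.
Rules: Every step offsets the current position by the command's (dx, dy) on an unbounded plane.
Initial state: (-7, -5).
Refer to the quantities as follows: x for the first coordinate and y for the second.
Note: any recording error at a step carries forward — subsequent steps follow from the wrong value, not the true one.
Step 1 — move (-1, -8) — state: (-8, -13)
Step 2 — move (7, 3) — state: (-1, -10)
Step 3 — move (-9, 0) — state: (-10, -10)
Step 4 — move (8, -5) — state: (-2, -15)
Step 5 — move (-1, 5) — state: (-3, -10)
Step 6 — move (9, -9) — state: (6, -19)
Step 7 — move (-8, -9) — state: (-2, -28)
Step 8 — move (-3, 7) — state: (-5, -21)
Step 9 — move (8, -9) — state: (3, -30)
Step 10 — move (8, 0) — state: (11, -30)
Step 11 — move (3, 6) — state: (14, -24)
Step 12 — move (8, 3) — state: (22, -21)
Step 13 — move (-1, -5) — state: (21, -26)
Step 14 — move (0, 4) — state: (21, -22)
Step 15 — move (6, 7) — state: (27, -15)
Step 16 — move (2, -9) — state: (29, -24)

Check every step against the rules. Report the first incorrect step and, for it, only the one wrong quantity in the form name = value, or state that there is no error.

Step 1: x = -7 + (-1) = -8, y = -5 + (-8) = -13 — confirmed correct.
Step 2: x = -8 + (7) = -1, y = -13 + (3) = -10 — in agreement.
Step 3: x = -1 + (-9) = -10, y = -10 + (0) = -10 — checks out.
Step 4: x = -10 + (8) = -2, y = -10 + (-5) = -15 — matches.
Step 5: x = -2 + (-1) = -3, y = -15 + (5) = -10 — agrees with the printout.
Step 6: x = -3 + (9) = 6, y = -10 + (-9) = -19 — same as recorded.
Step 7: x = 6 + (-8) = -2, y = -19 + (-9) = -28 — same as recorded.
Step 8: x = -2 + (-3) = -5, y = -28 + (7) = -21 — matches.
Step 9: x = -5 + (8) = 3, y = -21 + (-9) = -30 — consistent with the printout.
Step 10: x = 3 + (8) = 11, y = -30 + (0) = -30 — confirmed correct.
Step 11: x = 11 + (3) = 14, y = -30 + (6) = -24 — in agreement.
Step 12: x = 14 + (8) = 22, y = -24 + (3) = -21 — no discrepancy.
Step 13: x = 22 + (-1) = 21, y = -21 + (-5) = -26 — consistent with the printout.
Step 14: x = 21 + (0) = 21, y = -26 + (4) = -22 — checks out.
Step 15: x = 21 + (6) = 27, y = -22 + (7) = -15 — same as recorded.
Step 16: x = 27 + (2) = 29, y = -15 + (-9) = -24 — checks out.
The whole run recomputes cleanly — no discrepancies.

no error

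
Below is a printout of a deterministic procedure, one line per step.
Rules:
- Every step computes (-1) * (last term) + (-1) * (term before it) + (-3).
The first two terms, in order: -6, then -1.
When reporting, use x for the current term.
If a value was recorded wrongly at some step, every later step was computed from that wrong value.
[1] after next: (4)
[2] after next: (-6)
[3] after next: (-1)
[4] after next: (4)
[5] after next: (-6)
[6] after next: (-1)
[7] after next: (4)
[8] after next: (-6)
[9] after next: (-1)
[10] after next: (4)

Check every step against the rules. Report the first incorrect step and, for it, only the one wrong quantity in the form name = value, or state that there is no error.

step 1: x = -1*(-1) + (-1)*(-6) + (-3) = 4 -> no discrepancy
step 2: x = -1*(4) + (-1)*(-1) + (-3) = -6 -> verified
step 3: x = -1*(-6) + (-1)*(4) + (-3) = -1 -> no discrepancy
step 4: x = -1*(-1) + (-1)*(-6) + (-3) = 4 -> same as recorded
step 5: x = -1*(4) + (-1)*(-1) + (-3) = -6 -> checks out
step 6: x = -1*(-6) + (-1)*(4) + (-3) = -1 -> confirmed correct
step 7: x = -1*(-1) + (-1)*(-6) + (-3) = 4 -> checks out
step 8: x = -1*(4) + (-1)*(-1) + (-3) = -6 -> confirmed correct
step 9: x = -1*(-6) + (-1)*(4) + (-3) = -1 -> checks out
step 10: x = -1*(-1) + (-1)*(-6) + (-3) = 4 -> confirmed correct
The whole run recomputes cleanly — no discrepancies.

no error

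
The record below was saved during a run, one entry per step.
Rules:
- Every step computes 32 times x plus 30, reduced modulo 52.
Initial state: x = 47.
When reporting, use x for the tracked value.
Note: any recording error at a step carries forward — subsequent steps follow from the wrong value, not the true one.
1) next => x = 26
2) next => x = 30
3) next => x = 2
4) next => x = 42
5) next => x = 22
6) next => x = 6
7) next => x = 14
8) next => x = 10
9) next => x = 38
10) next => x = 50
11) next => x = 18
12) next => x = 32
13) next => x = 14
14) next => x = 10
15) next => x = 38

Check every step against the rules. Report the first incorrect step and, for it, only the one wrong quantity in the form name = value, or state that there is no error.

step 12, x = 34

Recomputing the run from the initial state:
step 1: x = 26
step 2: x = 30
step 3: x = 2
step 4: x = 42
step 5: x = 22
step 6: x = 6
step 7: x = 14
step 8: x = 10
step 9: x = 38
step 10: x = 50
step 11: x = 18
step 12: x = 34
step 13: x = 26
step 14: x = 30
step 15: x = 2
The first disagreement with the record is at step 12, where the value should be x = 34.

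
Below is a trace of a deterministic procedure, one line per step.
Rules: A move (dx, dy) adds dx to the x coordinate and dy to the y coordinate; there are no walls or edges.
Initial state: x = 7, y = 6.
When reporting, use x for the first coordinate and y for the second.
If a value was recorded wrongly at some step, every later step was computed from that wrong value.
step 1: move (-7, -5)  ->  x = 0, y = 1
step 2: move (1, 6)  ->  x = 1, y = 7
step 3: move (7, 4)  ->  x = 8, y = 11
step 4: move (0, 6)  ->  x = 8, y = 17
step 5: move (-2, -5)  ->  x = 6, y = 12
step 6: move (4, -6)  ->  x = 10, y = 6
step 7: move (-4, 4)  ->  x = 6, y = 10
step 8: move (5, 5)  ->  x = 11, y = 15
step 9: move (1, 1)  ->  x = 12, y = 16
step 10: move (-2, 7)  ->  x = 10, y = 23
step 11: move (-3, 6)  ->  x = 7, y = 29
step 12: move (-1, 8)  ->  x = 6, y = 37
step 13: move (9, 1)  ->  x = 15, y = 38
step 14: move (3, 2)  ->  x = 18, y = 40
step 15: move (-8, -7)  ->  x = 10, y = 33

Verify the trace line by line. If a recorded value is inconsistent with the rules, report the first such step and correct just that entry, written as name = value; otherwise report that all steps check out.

step 1: x = 7 + (-7) = 0, y = 6 + (-5) = 1 -> agrees with the trace
step 2: x = 0 + (1) = 1, y = 1 + (6) = 7 -> no discrepancy
step 3: x = 1 + (7) = 8, y = 7 + (4) = 11 -> verified
step 4: x = 8 + (0) = 8, y = 11 + (6) = 17 -> verified
step 5: x = 8 + (-2) = 6, y = 17 + (-5) = 12 -> same as recorded
step 6: x = 6 + (4) = 10, y = 12 + (-6) = 6 -> agrees with the trace
step 7: x = 10 + (-4) = 6, y = 6 + (4) = 10 -> in agreement
step 8: x = 6 + (5) = 11, y = 10 + (5) = 15 -> confirmed correct
step 9: x = 11 + (1) = 12, y = 15 + (1) = 16 -> confirmed correct
step 10: x = 12 + (-2) = 10, y = 16 + (7) = 23 -> exactly as logged
step 11: x = 10 + (-3) = 7, y = 23 + (6) = 29 -> consistent with the trace
step 12: x = 7 + (-1) = 6, y = 29 + (8) = 37 -> agrees with the trace
step 13: x = 6 + (9) = 15, y = 37 + (1) = 38 -> agrees with the trace
step 14: x = 15 + (3) = 18, y = 38 + (2) = 40 -> same as recorded
step 15: x = 18 + (-8) = 10, y = 40 + (-7) = 33 -> agrees with the trace
The whole run recomputes cleanly — no discrepancies.

no error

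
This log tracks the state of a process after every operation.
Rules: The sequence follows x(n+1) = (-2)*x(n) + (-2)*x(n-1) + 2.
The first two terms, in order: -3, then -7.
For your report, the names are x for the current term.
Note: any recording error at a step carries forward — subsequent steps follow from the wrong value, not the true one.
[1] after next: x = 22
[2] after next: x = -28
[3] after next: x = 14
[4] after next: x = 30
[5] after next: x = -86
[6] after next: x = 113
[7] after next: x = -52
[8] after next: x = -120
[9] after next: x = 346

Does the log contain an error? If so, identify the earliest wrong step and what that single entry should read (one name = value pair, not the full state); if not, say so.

Recomputing the run from the initial state:
step 1: x = 22
step 2: x = -28
step 3: x = 14
step 4: x = 30
step 5: x = -86
step 6: x = 114
step 7: x = -54
step 8: x = -118
step 9: x = 346
The first disagreement with the log is at step 6, where the value should be x = 114.

step 6, x = 114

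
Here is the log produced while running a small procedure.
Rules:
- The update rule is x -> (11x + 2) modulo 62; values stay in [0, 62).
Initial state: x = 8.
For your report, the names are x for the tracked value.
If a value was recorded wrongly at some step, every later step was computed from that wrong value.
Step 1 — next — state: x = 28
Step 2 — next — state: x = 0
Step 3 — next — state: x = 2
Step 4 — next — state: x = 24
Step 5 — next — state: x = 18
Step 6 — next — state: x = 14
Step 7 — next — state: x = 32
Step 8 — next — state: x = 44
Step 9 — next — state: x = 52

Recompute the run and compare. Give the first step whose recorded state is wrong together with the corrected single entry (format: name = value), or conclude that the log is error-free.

1. x = (11*8 + 2) mod 62 = 28 (matches)
2. x = (11*28 + 2) mod 62 = 0 (same as recorded)
3. x = (11*0 + 2) mod 62 = 2 (exactly as logged)
4. x = (11*2 + 2) mod 62 = 24 (same as recorded)
5. x = (11*24 + 2) mod 62 = 18 (no discrepancy)
6. x = (11*18 + 2) mod 62 = 14 (no discrepancy)
7. x = (11*14 + 2) mod 62 = 32 (matches)
8. x = (11*32 + 2) mod 62 = 44 (matches)
9. x = (11*44 + 2) mod 62 = 52 (agrees with the log)
All entries verified; no error found.

no error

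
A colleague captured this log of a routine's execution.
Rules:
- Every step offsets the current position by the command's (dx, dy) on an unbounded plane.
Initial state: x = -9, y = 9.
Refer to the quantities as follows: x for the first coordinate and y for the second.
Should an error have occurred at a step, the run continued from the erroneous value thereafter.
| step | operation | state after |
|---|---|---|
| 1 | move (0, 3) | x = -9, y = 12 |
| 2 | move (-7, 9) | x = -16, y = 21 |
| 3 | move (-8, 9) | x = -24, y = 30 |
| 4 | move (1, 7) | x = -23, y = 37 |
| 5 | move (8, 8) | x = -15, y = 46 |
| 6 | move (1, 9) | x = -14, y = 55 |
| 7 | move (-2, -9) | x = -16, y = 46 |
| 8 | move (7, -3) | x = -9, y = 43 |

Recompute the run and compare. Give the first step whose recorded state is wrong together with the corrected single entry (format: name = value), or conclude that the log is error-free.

Step 1: x = -9 + (0) = -9, y = 9 + (3) = 12 — checks out.
Step 2: x = -9 + (-7) = -16, y = 12 + (9) = 21 — verified.
Step 3: x = -16 + (-8) = -24, y = 21 + (9) = 30 — verified.
Step 4: x = -24 + (1) = -23, y = 30 + (7) = 37 — matches.
Step 5: x = -23 + (8) = -15, y = 37 + (8) = 45 — first mismatch against the log.
Step 5 is the first one off; corrected, y = 45.

step 5, y = 45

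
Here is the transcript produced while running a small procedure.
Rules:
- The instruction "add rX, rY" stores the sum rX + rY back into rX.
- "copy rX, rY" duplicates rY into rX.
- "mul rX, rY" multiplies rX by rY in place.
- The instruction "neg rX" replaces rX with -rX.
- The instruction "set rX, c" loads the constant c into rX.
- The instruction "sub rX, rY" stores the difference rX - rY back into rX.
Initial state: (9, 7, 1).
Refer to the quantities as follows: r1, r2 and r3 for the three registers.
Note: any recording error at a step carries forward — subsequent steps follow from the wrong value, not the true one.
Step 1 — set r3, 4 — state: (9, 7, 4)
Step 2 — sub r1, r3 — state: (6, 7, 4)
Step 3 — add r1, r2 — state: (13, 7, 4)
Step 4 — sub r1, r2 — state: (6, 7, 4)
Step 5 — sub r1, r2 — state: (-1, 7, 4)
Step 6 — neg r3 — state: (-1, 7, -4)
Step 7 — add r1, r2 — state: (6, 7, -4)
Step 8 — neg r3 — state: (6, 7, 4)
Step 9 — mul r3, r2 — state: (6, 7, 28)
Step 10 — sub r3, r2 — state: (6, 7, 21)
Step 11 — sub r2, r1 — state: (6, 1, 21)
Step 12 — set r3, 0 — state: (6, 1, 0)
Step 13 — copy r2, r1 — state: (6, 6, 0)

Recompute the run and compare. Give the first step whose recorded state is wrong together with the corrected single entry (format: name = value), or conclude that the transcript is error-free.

1. r3 = 4 (confirmed correct)
2. r1 = 9 - 4 = 5 (a discrepancy with the transcript)
First incorrect step: 2; the correct value is r1 = 5.

step 2, r1 = 5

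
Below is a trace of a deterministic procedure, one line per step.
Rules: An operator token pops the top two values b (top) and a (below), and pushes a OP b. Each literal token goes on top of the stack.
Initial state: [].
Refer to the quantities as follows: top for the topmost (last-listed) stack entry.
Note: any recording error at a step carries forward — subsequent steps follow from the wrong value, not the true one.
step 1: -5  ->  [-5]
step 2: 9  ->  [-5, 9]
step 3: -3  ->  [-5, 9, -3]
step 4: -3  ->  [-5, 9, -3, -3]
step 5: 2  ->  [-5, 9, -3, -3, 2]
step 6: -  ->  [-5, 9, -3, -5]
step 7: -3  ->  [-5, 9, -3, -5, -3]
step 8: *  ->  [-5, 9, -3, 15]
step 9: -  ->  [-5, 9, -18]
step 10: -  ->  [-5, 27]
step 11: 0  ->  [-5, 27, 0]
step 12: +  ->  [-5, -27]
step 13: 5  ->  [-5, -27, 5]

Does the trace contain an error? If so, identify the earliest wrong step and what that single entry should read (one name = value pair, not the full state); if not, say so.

Recomputing the run from the initial state:
step 1: [-5]
step 2: [-5, 9]
step 3: [-5, 9, -3]
step 4: [-5, 9, -3, -3]
step 5: [-5, 9, -3, -3, 2]
step 6: [-5, 9, -3, -5]
step 7: [-5, 9, -3, -5, -3]
step 8: [-5, 9, -3, 15]
step 9: [-5, 9, -18]
step 10: [-5, 27]
step 11: [-5, 27, 0]
step 12: [-5, 27]
step 13: [-5, 27, 5]
The first disagreement with the trace is at step 12, where the value should be top = 27.

step 12, top = 27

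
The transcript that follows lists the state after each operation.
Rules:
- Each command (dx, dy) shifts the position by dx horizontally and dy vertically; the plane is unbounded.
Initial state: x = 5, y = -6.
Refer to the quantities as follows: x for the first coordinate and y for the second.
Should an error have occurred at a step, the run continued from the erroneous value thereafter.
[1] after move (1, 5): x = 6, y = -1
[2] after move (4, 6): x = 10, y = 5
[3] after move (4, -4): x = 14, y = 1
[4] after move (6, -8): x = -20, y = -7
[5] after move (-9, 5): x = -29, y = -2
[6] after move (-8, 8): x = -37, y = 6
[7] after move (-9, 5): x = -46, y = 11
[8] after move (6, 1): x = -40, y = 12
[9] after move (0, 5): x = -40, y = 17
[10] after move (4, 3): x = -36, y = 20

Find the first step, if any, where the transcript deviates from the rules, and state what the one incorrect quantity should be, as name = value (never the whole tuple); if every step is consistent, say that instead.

Recomputing the run from the initial state:
step 1: x = 6, y = -1
step 2: x = 10, y = 5
step 3: x = 14, y = 1
step 4: x = 20, y = -7
step 5: x = 11, y = -2
step 6: x = 3, y = 6
step 7: x = -6, y = 11
step 8: x = 0, y = 12
step 9: x = 0, y = 17
step 10: x = 4, y = 20
The first disagreement with the transcript is at step 4, where the value should be x = 20.

step 4, x = 20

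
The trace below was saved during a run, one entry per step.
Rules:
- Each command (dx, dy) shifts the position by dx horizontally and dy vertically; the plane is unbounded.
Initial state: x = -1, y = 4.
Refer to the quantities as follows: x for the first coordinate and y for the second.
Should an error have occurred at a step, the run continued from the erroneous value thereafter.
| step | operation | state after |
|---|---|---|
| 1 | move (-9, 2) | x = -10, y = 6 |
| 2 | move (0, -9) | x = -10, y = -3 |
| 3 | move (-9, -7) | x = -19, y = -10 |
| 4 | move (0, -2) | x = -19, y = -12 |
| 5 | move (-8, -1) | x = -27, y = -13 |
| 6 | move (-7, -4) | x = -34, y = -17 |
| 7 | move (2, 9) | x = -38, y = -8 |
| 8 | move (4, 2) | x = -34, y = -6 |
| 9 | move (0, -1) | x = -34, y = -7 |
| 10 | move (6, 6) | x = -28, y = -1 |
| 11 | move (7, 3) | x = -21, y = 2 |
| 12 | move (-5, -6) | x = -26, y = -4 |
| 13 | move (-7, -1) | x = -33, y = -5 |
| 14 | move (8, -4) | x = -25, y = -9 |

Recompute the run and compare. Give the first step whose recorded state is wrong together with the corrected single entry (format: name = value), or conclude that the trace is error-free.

Recomputing the run from the initial state:
step 1: x = -10, y = 6
step 2: x = -10, y = -3
step 3: x = -19, y = -10
step 4: x = -19, y = -12
step 5: x = -27, y = -13
step 6: x = -34, y = -17
step 7: x = -32, y = -8
step 8: x = -28, y = -6
step 9: x = -28, y = -7
step 10: x = -22, y = -1
step 11: x = -15, y = 2
step 12: x = -20, y = -4
step 13: x = -27, y = -5
step 14: x = -19, y = -9
The first disagreement with the trace is at step 7, where the value should be x = -32.

step 7, x = -32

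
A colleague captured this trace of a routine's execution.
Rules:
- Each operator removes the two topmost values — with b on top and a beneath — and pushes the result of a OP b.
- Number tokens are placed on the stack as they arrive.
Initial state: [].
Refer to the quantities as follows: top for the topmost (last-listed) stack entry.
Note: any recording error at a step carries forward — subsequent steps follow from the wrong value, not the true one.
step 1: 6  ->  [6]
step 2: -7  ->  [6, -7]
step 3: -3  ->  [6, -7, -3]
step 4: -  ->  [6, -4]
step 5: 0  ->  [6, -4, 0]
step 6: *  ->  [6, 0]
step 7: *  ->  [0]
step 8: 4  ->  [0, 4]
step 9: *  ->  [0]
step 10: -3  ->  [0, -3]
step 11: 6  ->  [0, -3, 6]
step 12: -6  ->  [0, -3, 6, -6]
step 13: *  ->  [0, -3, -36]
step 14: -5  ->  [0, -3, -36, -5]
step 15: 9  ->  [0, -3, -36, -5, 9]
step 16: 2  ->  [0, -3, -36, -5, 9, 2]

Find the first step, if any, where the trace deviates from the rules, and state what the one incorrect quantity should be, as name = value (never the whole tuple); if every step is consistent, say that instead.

Recomputing the run from the initial state:
step 1: [6]
step 2: [6, -7]
step 3: [6, -7, -3]
step 4: [6, -4]
step 5: [6, -4, 0]
step 6: [6, 0]
step 7: [0]
step 8: [0, 4]
step 9: [0]
step 10: [0, -3]
step 11: [0, -3, 6]
step 12: [0, -3, 6, -6]
step 13: [0, -3, -36]
step 14: [0, -3, -36, -5]
step 15: [0, -3, -36, -5, 9]
step 16: [0, -3, -36, -5, 9, 2]
This matches the trace at every step.

no error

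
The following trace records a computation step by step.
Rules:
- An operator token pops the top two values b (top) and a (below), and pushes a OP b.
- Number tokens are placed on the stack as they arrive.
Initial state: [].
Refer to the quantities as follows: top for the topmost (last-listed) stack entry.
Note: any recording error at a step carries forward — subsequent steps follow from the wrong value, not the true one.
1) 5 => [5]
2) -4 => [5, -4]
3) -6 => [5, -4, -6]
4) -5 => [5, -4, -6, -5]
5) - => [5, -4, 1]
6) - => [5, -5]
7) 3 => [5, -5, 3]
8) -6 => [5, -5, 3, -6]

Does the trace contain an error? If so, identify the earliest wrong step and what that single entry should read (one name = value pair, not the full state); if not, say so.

step 1: push 5: top = 5 -> verified
step 2: push -4: top = -4 -> same as recorded
step 3: push -6: top = -6 -> same as recorded
step 4: push -5: top = -5 -> agrees with the trace
step 5: -6 - -5 = -1 -> the recorded entry deviates here
First incorrect step: 5; the correct value is top = -1.

step 5, top = -1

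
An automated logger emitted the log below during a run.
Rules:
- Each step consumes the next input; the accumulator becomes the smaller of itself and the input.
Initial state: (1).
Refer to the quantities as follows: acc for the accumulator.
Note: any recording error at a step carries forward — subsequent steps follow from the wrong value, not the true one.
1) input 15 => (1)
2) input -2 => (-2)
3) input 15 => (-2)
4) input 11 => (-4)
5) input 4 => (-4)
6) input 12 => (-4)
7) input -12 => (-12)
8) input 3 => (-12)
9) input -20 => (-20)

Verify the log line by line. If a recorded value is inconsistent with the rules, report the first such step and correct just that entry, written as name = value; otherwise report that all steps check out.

step 1: acc = min(1, 15) = 1 -> consistent with the log
step 2: acc = min(1, -2) = -2 -> in agreement
step 3: acc = min(-2, 15) = -2 -> in agreement
step 4: acc = min(-2, 11) = -2 -> not what was recorded
The audit stops at step 4: the recorded entry is wrong and should be acc = -2.

step 4, acc = -2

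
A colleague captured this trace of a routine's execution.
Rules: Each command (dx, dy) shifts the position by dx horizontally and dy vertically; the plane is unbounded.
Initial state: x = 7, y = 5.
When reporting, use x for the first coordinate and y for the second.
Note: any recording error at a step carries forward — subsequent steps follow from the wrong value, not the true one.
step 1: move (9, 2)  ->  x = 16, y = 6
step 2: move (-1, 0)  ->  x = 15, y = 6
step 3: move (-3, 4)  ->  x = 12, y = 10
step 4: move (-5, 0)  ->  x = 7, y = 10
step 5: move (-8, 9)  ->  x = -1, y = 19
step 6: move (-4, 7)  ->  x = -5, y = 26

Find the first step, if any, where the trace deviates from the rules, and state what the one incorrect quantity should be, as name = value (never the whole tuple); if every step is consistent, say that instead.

Recomputing the run from the initial state:
step 1: x = 16, y = 7
step 2: x = 15, y = 7
step 3: x = 12, y = 11
step 4: x = 7, y = 11
step 5: x = -1, y = 20
step 6: x = -5, y = 27
The first disagreement with the trace is at step 1, where the value should be y = 7.

step 1, y = 7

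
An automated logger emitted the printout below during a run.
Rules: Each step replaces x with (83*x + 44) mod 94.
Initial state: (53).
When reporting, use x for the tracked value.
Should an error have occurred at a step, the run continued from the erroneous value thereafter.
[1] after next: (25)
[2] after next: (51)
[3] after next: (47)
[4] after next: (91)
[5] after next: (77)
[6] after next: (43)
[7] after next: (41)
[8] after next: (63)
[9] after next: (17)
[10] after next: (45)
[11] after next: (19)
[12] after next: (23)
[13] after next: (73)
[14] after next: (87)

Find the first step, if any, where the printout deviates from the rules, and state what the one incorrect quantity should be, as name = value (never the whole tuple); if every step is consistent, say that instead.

step 9, x = 9

1. x = (83*53 + 44) mod 94 = 25 (confirmed correct)
2. x = (83*25 + 44) mod 94 = 51 (checks out)
3. x = (83*51 + 44) mod 94 = 47 (no discrepancy)
4. x = (83*47 + 44) mod 94 = 91 (exactly as logged)
5. x = (83*91 + 44) mod 94 = 77 (no discrepancy)
6. x = (83*77 + 44) mod 94 = 43 (confirmed correct)
7. x = (83*43 + 44) mod 94 = 41 (checks out)
8. x = (83*41 + 44) mod 94 = 63 (consistent with the printout)
9. x = (83*63 + 44) mod 94 = 9 (the entry is off here)
The earliest wrong entry is at step 9: it should read x = 9.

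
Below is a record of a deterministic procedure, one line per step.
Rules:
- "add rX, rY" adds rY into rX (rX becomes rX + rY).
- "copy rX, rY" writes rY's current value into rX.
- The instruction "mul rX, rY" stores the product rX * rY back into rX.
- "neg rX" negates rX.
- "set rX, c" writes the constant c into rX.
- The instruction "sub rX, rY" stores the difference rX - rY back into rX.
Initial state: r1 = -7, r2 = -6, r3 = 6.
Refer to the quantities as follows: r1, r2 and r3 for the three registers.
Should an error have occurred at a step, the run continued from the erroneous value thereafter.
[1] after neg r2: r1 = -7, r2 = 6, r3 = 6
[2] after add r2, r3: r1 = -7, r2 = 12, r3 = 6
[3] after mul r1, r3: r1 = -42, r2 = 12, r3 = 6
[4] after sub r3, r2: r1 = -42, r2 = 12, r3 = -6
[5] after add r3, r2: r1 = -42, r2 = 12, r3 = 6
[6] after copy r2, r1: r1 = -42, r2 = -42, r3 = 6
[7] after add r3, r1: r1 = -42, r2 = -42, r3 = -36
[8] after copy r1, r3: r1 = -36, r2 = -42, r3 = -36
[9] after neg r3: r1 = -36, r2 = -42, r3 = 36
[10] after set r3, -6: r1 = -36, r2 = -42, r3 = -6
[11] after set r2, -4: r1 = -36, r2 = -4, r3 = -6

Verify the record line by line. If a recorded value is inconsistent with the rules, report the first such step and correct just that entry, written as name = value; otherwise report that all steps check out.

no error

Recomputing the run from the initial state:
step 1: r1 = -7, r2 = 6, r3 = 6
step 2: r1 = -7, r2 = 12, r3 = 6
step 3: r1 = -42, r2 = 12, r3 = 6
step 4: r1 = -42, r2 = 12, r3 = -6
step 5: r1 = -42, r2 = 12, r3 = 6
step 6: r1 = -42, r2 = -42, r3 = 6
step 7: r1 = -42, r2 = -42, r3 = -36
step 8: r1 = -36, r2 = -42, r3 = -36
step 9: r1 = -36, r2 = -42, r3 = 36
step 10: r1 = -36, r2 = -42, r3 = -6
step 11: r1 = -36, r2 = -4, r3 = -6
This matches the record at every step.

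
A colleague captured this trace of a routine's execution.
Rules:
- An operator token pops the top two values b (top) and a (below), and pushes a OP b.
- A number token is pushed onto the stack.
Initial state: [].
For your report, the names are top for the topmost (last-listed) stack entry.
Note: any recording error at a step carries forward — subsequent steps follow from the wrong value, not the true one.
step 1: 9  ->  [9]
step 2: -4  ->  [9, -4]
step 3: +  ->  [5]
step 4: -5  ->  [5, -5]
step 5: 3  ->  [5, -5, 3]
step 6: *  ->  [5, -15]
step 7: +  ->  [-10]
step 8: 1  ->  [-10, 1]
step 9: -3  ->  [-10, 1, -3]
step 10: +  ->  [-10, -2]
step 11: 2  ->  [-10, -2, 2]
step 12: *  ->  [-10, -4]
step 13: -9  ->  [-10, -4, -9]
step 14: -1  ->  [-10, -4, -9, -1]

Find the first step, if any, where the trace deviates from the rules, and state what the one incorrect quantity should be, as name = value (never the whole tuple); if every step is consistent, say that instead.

Step 1: push 9: top = 9 — no discrepancy.
Step 2: push -4: top = -4 — in agreement.
Step 3: 9 + -4 = 5 — agrees with the trace.
Step 4: push -5: top = -5 — checks out.
Step 5: push 3: top = 3 — verified.
Step 6: -5 * 3 = -15 — no discrepancy.
Step 7: 5 + -15 = -10 — verified.
Step 8: push 1: top = 1 — confirmed correct.
Step 9: push -3: top = -3 — in agreement.
Step 10: 1 + -3 = -2 — same as recorded.
Step 11: push 2: top = 2 — exactly as logged.
Step 12: -2 * 2 = -4 — no discrepancy.
Step 13: push -9: top = -9 — no discrepancy.
Step 14: push -1: top = -1 — same as recorded.
The recomputation confirms every line.

no error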